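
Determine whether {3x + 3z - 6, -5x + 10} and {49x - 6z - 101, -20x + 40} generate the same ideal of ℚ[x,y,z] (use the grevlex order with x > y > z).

No, the ideals differ.

Since reduced Gröbner bases are canonical representatives of ideals under a given ordering, it suffices to compute and compare them.
Buchberger on the first generating set:
f_1 = 3x + 3z - 6, LT = x.
f_2 = -5x + 10, LT = x.

S(f_1,f_2): lcm = x. S = z.
  leading term z: no divisor's leading term divides it; move z to the remainder.
  remainder z ≠ 0; add g_3 = z to the basis.

The other S-polynomials (S(f_1,g_3), S(f_2,g_3)) all reduce to 0 modulo the current basis, so we have a Gröbner basis.
Inter-reduce: drop elements whose leading term is divisible by another's, tail-reduce, and make monic.
Reduced Gröbner basis: {x - 2, z}.

Buchberger on the second generating set:
h_1 = 49x - 6z - 101, LT = x.
h_2 = -20x + 40, LT = x.

S(h_1,h_2): lcm = x. S = -6/49z - 3/49.
  leading term z: no divisor's leading term divides it; move -6/49z to the remainder.
  leading term 1: no divisor's leading term divides it; move -3/49 to the remainder.
  remainder -6/49z - 3/49 ≠ 0; add k_3 = -6/49z - 3/49 to the basis.

The other S-polynomials (S(h_1,k_3), S(h_2,k_3)) all reduce to 0 modulo the current basis, so we have a Gröbner basis.
Inter-reduce: drop elements whose leading term is divisible by another's, tail-reduce, and make monic.
Reduced Gröbner basis: {x - 2, z + ½}.

These differ, so the ideals are not equal.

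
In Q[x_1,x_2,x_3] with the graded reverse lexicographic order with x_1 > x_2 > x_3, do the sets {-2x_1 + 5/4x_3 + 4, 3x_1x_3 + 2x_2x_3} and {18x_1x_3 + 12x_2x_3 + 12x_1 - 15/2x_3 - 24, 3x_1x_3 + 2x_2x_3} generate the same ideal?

Equality of ideals is decidable: compute both reduced Gröbner bases (unique for the ordering) and check whether they agree.
Buchberger on the first generating set:
f_1 = -2x_1 + 5/4x_3 + 4, LT = x_1.
f_2 = 3x_1x_3 + 2x_2x_3, LT = x_1x_3.

S(f_1,f_2): lcm = x_1x_3. S = -2/3x_2x_3 - 5/8x_3^2 - 2x_3.
  reduce S modulo (f_1, f_2):
  remainder -2/3x_2x_3 - 5/8x_3^2 - 2x_3 ≠ 0; add g_3 = -2/3x_2x_3 - 5/8x_3^2 - 2x_3 to the basis.

The other S-polynomials (S(f_1,g_3), S(f_2,g_3)) all reduce to 0 modulo the current basis, so we have a Gröbner basis.
Inter-reduce: drop elements whose leading term is divisible by another's, tail-reduce, and make monic.
Reduced Gröbner basis: {x_2x_3 + 15/16x_3^2 + 3x_3, x_1 - 5/8x_3 - 2}.

Buchberger on the second generating set:
h_1 = 18x_1x_3 + 12x_2x_3 + 12x_1 - 15/2x_3 - 24, LT = x_1x_3.
h_2 = 3x_1x_3 + 2x_2x_3, LT = x_1x_3.

S(h_1,h_2): lcm = x_1x_3. S = 2/3x_1 - 5/12x_3 - 4/3.
  reduce S modulo (h_1, h_2):
  remainder 2/3x_1 - 5/12x_3 - 4/3 ≠ 0; add k_3 = 2/3x_1 - 5/12x_3 - 4/3 to the basis.

S(h_1,k_3): lcm = x_1x_3. S = 2/3x_2x_3 + 5/8x_3^2 + 2/3x_1 + 19/12x_3 - 4/3.
  reduce S modulo (h_1, h_2, k_3):
  remainder 2/3x_2x_3 + 5/8x_3^2 + 2x_3 ≠ 0; add k_4 = 2/3x_2x_3 + 5/8x_3^2 + 2x_3 to the basis.

The other S-polynomials (S(h_2,k_3), S(h_1,k_4), S(h_2,k_4), S(k_3,k_4)) all reduce to 0 modulo the current basis, so we have a Gröbner basis.
Inter-reduce: drop elements whose leading term is divisible by another's, tail-reduce, and make monic.
Reduced Gröbner basis: {x_2x_3 + 15/16x_3^2 + 3x_3, x_1 - 5/8x_3 - 2}.

The two bases agree; hence the ideals are identical.

Yes, the ideals are equal.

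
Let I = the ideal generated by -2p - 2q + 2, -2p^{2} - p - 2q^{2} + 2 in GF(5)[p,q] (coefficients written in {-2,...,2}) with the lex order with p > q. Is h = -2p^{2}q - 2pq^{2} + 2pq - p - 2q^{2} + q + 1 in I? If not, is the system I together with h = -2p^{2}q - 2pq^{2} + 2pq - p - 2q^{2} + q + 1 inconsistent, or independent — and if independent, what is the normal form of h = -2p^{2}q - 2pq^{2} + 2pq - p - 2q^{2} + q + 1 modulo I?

First compute the reduced Gröbner basis of I by Buchberger's algorithm.
f_1 = -2p - 2q + 2, LT = p.
f_2 = -2p^{2} - p - 2q^{2} + 2, LT = p^{2}.

S(f_1,f_2): lcm = p^{2}. S = pq + p - q^{2} + 1.
  leading term pq: subtract (2q)·f_1 from pq + p - q^{2} + 1 → p - 2q^{2} + q + 1
  leading term p: subtract (2)·f_1 from p - 2q^{2} + q + 1 → -2q^{2} + 2
  leading term q^{2}: no divisor's leading term divides it; move -2q^{2} to the remainder.
  leading term 1: no divisor's leading term divides it; move 2 to the remainder.
  remainder -2q^{2} + 2 ≠ 0; add k_3 = -2q^{2} + 2 to the basis.

The other S-polynomials (S(f_1,k_3), S(f_2,k_3)) all reduce to 0 modulo the current basis, so we have a Gröbner basis.
Inter-reduce: drop elements whose leading term is divisible by another's, tail-reduce, and make monic.
Reduced Gröbner basis: {p + q - 1, q^{2} - 1}.
Label its elements g_1 = p + q - 1, g_2 = q^{2} - 1.

Reduce h = -2p^{2}q - 2pq^{2} + 2pq - p - 2q^{2} + q + 1 modulo G:
  leading term p^{2}q: subtract (-2pq)·g_1 from -2p^{2}q - 2pq^{2} + 2pq - p - 2q^{2} + q + 1 → -p - 2q^{2} + q + 1
  leading term p: subtract (-1)·g_1 from -p - 2q^{2} + q + 1 → -2q^{2} + 2q
  leading term q^{2}: subtract (-2)·g_2 from -2q^{2} + 2q → 2q - 2
  leading term q: no divisor's leading term divides it; move 2q to the remainder.
  leading term 1: no divisor's leading term divides it; move -2 to the remainder.
  normal form = 2q - 2.
The normal form is nonzero, so h ∉ I. Since h minus its normal form lies in I, I + (h) = I + (r) where r = 2q - 2; decide whether this ideal is the whole ring.
Run Buchberger on G together with r (pairs among the g_i already reduce to 0 since G is a Gröbner basis):
g_1 = p + q - 1, LT = p.
g_2 = q^{2} - 1, LT = q^{2}.
r = 2q - 2, LT = q.

The S-polynomials (S(g_1,g_2), S(g_1,r), S(g_2,r)) all reduce to 0 modulo the current basis, so we have a Gröbner basis.
Inter-reduce: drop elements whose leading term is divisible by another's, tail-reduce, and make monic.
Reduced Gröbner basis: {p, q - 1}.
The reduced Gröbner basis of I + (h) is {p, q - 1} ≠ {1}, a proper ideal, so the enlarged system stays consistent: h is independent of I, with normal form 2q - 2.

-2p^{2}q - 2pq^{2} + 2pq - p - 2q^{2} + q + 1 is independent of I; its normal form modulo I is 2q - 2.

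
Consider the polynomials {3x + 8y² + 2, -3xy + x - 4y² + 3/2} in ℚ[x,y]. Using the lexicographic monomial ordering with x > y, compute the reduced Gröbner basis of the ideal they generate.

f_1 = 3x + 8y² + 2, LT = x.
f_2 = -3xy + x - 4y² + 3/2, LT = xy.

S(f_1,f_2): lcm = xy. S = ⅓x + 8/3y³ - 4/3y² + ⅔y + ½.
  leading term x: subtract (1/9)·f_1 from ⅓x + 8/3y³ - 4/3y² + ⅔y + ½ → 8/3y³ - 20/9y² + ⅔y + 5/18
  leading term y³: no divisor's leading term divides it; move 8/3y³ to the remainder.
  leading term y²: no divisor's leading term divides it; move -20/9y² to the remainder.
  leading term y: no divisor's leading term divides it; move ⅔y to the remainder.
  leading term 1: no divisor's leading term divides it; move 5/18 to the remainder.
  remainder 8/3y³ - 20/9y² + ⅔y + 5/18 ≠ 0; add g_3 = 8/3y³ - 20/9y² + ⅔y + 5/18 to the basis.

The other S-polynomials (S(f_1,g_3), S(f_2,g_3)) all reduce to 0 modulo the current basis, so we have a Gröbner basis.
Inter-reduce: drop elements whose leading term is divisible by another's, tail-reduce, and make monic.

G = {x + 8/3y² + ⅔, y³ - ⅚y² + ¼y + 5/48}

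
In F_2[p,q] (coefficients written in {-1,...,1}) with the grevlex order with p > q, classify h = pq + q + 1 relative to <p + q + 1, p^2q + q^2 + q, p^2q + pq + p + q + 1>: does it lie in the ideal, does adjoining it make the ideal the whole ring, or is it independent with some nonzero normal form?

First compute the reduced Gröbner basis of I by Buchberger's algorithm.
f_1 = p + q + 1, LT = p.
f_2 = p^2q + q^2 + q, LT = p^2q.
f_3 = p^2q + pq + p + q + 1, LT = p^2q.

S(f_1,f_2): lcm = p^2q. S = pq^2 + pq + q^2 + q.
  leading term pq^2: subtract (q^2)·f_1 from pq^2 + pq + q^2 + q → q^3 + pq + q
  leading term q^3: no divisor's leading term divides it; move q^3 to the remainder.
  leading term pq: subtract (q)·f_1 from pq + q → q^2
  leading term q^2: no divisor's leading term divides it; move q^2 to the remainder.
  remainder q^3 + q^2 ≠ 0; add k_4 = q^3 + q^2 to the basis.

The other S-polynomials (S(f_1,f_3), S(f_2,f_3), S(f_1,k_4), S(f_2,k_4), S(f_3,k_4)) all reduce to 0 modulo the current basis, so we have a Gröbner basis.
Inter-reduce: drop elements whose leading term is divisible by another's, tail-reduce, and make monic.
Reduced Gröbner basis: {q^3 + q^2, p + q + 1}.
Label its elements g_1 = q^3 + q^2, g_2 = p + q + 1.

Reduce h = pq + q + 1 modulo G:
  leading term pq: subtract (q)·g_2 from pq + q + 1 → q^2 + 1
  leading term q^2: no divisor's leading term divides it; move q^2 to the remainder.
  leading term 1: no divisor's leading term divides it; move 1 to the remainder.
  normal form = q^2 + 1.
The normal form is nonzero, so h ∉ I. Since h minus its normal form lies in I, I + (h) = I + (r) where r = q^2 + 1; decide whether this ideal is the whole ring.
Run Buchberger on G together with r (pairs among the g_i already reduce to 0 since G is a Gröbner basis):
g_1 = q^3 + q^2, LT = q^3.
g_2 = p + q + 1, LT = p.
r = q^2 + 1, LT = q^2.

S(g_1,r): lcm = q^3. S = q^2 + q.
  leading term q^2: subtract (1)·r from q^2 + q → q + 1
  leading term q: no divisor's leading term divides it; move q to the remainder.
  leading term 1: no divisor's leading term divides it; move 1 to the remainder.
  remainder q + 1 ≠ 0; add m_4 = q + 1 to the basis.

The other S-polynomials (S(g_1,g_2), S(g_2,r), S(g_1,m_4), S(g_2,m_4), S(r,m_4)) all reduce to 0 modulo the current basis, so we have a Gröbner basis.
Inter-reduce: drop elements whose leading term is divisible by another's, tail-reduce, and make monic.
Reduced Gröbner basis: {p, q + 1}.
The reduced Gröbner basis of I + (h) is {p, q + 1} ≠ {1}, a proper ideal, so the enlarged system stays consistent: h is independent of I, with normal form q^2 + 1.

Ideal membership is decidable via reduction modulo a Gröbner basis.

pq + q + 1 is independent of I; its normal form modulo I is q^2 + 1.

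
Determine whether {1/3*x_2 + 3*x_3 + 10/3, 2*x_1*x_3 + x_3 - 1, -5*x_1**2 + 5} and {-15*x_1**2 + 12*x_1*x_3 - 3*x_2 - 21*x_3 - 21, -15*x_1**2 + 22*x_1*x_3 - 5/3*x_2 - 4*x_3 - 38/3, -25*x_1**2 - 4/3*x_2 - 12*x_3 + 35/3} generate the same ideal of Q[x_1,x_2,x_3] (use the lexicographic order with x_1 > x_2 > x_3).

Since reduced Gröbner bases are canonical representatives of ideals under a given ordering, it suffices to compute and compare them.
Buchberger on the first generating set:
f_1 = 1/3*x_2 + 3*x_3 + 10/3, LT = x_2.
f_2 = 2*x_1*x_3 + x_3 - 1, LT = x_1*x_3.
f_3 = -5*x_1**2 + 5, LT = x_1**2.

S(f_2,f_3): lcm = x_1**2*x_3. S = 1/2*x_1*x_3 - 1/2*x_1 + x_3.
  leading term x_1*x_3: subtract (1/4)·f_2 from 1/2*x_1*x_3 - 1/2*x_1 + x_3 → -1/2*x_1 + 3/4*x_3 + 1/4
  leading term x_1: no divisor's leading term divides it; move -1/2*x_1 to the remainder.
  leading term x_3: no divisor's leading term divides it; move 3/4*x_3 to the remainder.
  leading term 1: no divisor's leading term divides it; move 1/4 to the remainder.
  remainder -1/2*x_1 + 3/4*x_3 + 1/4 ≠ 0; add g_4 = -1/2*x_1 + 3/4*x_3 + 1/4 to the basis.

S(f_2,g_4): lcm = x_1*x_3. S = 3/2*x_3**2 + x_3 - 1/2.
  leading term x_3**2: no divisor's leading term divides it; move 3/2*x_3**2 to the remainder.
  leading term x_3: no divisor's leading term divides it; move x_3 to the remainder.
  leading term 1: no divisor's leading term divides it; move -1/2 to the remainder.
  remainder 3/2*x_3**2 + x_3 - 1/2 ≠ 0; add g_5 = 3/2*x_3**2 + x_3 - 1/2 to the basis.

The other S-polynomials (S(f_1,f_2), S(f_1,f_3), S(f_1,g_4), S(f_3,g_4), S(f_1,g_5), S(f_2,g_5), S(f_3,g_5), S(g_4,g_5)) all reduce to 0 modulo the current basis, so we have a Gröbner basis.
Inter-reduce: drop elements whose leading term is divisible by another's, tail-reduce, and make monic.
Reduced Gröbner basis: {x_1 - 3/2*x_3 - 1/2, x_2 + 9*x_3 + 10, x_3**2 + 2/3*x_3 - 1/3}.

Buchberger on the second generating set:
h_1 = -15*x_1**2 + 12*x_1*x_3 - 3*x_2 - 21*x_3 - 21, LT = x_1**2.
h_2 = -15*x_1**2 + 22*x_1*x_3 - 5/3*x_2 - 4*x_3 - 38/3, LT = x_1**2.
h_3 = -25*x_1**2 - 4/3*x_2 - 12*x_3 + 35/3, LT = x_1**2.

S(h_1,h_2): lcm = x_1**2. S = 2/3*x_1*x_3 + 4/45*x_2 + 17/15*x_3 + 5/9.
  leading term x_1*x_3: no divisor's leading term divides it; move 2/3*x_1*x_3 to the remainder.
  leading term x_2: no divisor's leading term divides it; move 4/45*x_2 to the remainder.
  leading term x_3: no divisor's leading term divides it; move 17/15*x_3 to the remainder.
  leading term 1: no divisor's leading term divides it; move 5/9 to the remainder.
  remainder 2/3*x_1*x_3 + 4/45*x_2 + 17/15*x_3 + 5/9 ≠ 0; add k_4 = 2/3*x_1*x_3 + 4/45*x_2 + 17/15*x_3 + 5/9 to the basis.

S(h_1,h_3): lcm = x_1**2. S = -4/5*x_1*x_3 + 11/75*x_2 + 23/25*x_3 + 28/15.
  leading term x_1*x_3: subtract (-6/5)·k_4 from -4/5*x_1*x_3 + 11/75*x_2 + 23/25*x_3 + 28/15 → 19/75*x_2 + 57/25*x_3 + 38/15
  leading term x_2: no divisor's leading term divides it; move 19/75*x_2 to the remainder.
  leading term x_3: no divisor's leading term divides it; move 57/25*x_3 to the remainder.
  leading term 1: no divisor's leading term divides it; move 38/15 to the remainder.
  remainder 19/75*x_2 + 57/25*x_3 + 38/15 ≠ 0; add k_5 = 19/75*x_2 + 57/25*x_3 + 38/15 to the basis.

S(h_1,k_4): lcm = x_1**2*x_3. S = -2/15*x_1*x_2 - 4/5*x_1*x_3**2 - 17/10*x_1*x_3 - 5/6*x_1 + 1/5*x_2*x_3 + 7/5*x_3**2 + 7/5*x_3.
  leading term x_1*x_2: subtract (-10/19*x_1)·k_5 from -2/15*x_1*x_2 - 4/5*x_1*x_3**2 - 17/10*x_1*x_3 - 5/6*x_1 + 1/5*x_2*x_3 + 7/5*x_3**2 + 7/5*x_3 → -4/5*x_1*x_3**2 - 1/2*x_1*x_3 + 1/2*x_1 + 1/5*x_2*x_3 + 7/5*x_3**2 + 7/5*x_3
  leading term x_1*x_3**2: subtract (-6/5*x_3)·k_4 from -4/5*x_1*x_3**2 - 1/2*x_1*x_3 + 1/2*x_1 + 1/5*x_2*x_3 + 7/5*x_3**2 + 7/5*x_3 → -1/2*x_1*x_3 + 1/2*x_1 + 23/75*x_2*x_3 + 69/25*x_3**2 + 31/15*x_3
  leading term x_1*x_3: subtract (-3/4)·k_4 from -1/2*x_1*x_3 + 1/2*x_1 + 23/75*x_2*x_3 + 69/25*x_3**2 + 31/15*x_3 → 1/2*x_1 + 23/75*x_2*x_3 + 1/15*x_2 + 69/25*x_3**2 + 35/12*x_3 + 5/12
  leading term x_1: no divisor's leading term divides it; move 1/2*x_1 to the remainder.
  leading term x_2*x_3: subtract (23/19*x_3)·k_5 from 23/75*x_2*x_3 + 1/15*x_2 + 69/25*x_3**2 + 35/12*x_3 + 5/12 → 1/15*x_2 - 3/20*x_3 + 5/12
  leading term x_2: subtract (5/19)·k_5 from 1/15*x_2 - 3/20*x_3 + 5/12 → -3/4*x_3 - 1/4
  leading term x_3: no divisor's leading term divides it; move -3/4*x_3 to the remainder.
  leading term 1: no divisor's leading term divides it; move -1/4 to the remainder.
  remainder 1/2*x_1 - 3/4*x_3 - 1/4 ≠ 0; add k_6 = 1/2*x_1 - 3/4*x_3 - 1/4 to the basis.

S(k_4,k_6): lcm = x_1*x_3. S = 2/15*x_2 + 3/2*x_3**2 + 11/5*x_3 + 5/6.
  leading term x_2: subtract (10/19)·k_5 from 2/15*x_2 + 3/2*x_3**2 + 11/5*x_3 + 5/6 → 3/2*x_3**2 + x_3 - 1/2
  leading term x_3**2: no divisor's leading term divides it; move 3/2*x_3**2 to the remainder.
  leading term x_3: no divisor's leading term divides it; move x_3 to the remainder.
  leading term 1: no divisor's leading term divides it; move -1/2 to the remainder.
  remainder 3/2*x_3**2 + x_3 - 1/2 ≠ 0; add k_7 = 3/2*x_3**2 + x_3 - 1/2 to the basis.

The other S-polynomials (S(h_2,h_3), S(h_2,k_4), S(h_3,k_4), S(h_1,k_5), S(h_2,k_5), S(h_3,k_5), S(k_4,k_5), S(h_1,k_6), S(h_2,k_6), S(h_3,k_6), S(k_5,k_6), S(h_1,k_7), S(h_2,k_7), S(h_3,k_7), S(k_4,k_7), S(k_5,k_7), S(k_6,k_7)) all reduce to 0 modulo the current basis, so we have a Gröbner basis.
Inter-reduce: drop elements whose leading term is divisible by another's, tail-reduce, and make monic.
Reduced Gröbner basis: {x_1 - 3/2*x_3 - 1/2, x_2 + 9*x_3 + 10, x_3**2 + 2/3*x_3 - 1/3}.

The two bases agree; hence the ideals are identical.

Yes, the ideals are equal.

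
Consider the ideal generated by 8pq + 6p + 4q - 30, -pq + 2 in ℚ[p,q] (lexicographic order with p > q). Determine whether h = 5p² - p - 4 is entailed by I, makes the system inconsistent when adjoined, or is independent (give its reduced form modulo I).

First compute the reduced Gröbner basis of I by Buchberger's algorithm.
f_1 = 8pq + 6p + 4q - 30, LT = pq.
f_2 = -pq + 2, LT = pq.

S(f_1,f_2): lcm = pq. S = ¾p + ½q - 7/4.
  reduce S modulo (f_1, f_2):
  remainder ¾p + ½q - 7/4 ≠ 0; add k_3 = ¾p + ½q - 7/4 to the basis.

S(f_1,k_3): lcm = pq. S = ¾p - ⅔q² + 17/6q - 15/4.
  reduce S modulo (f_1, f_2, k_3):
  remainder -⅔q² + 7/3q - 2 ≠ 0; add k_4 = -⅔q² + 7/3q - 2 to the basis.

The other S-polynomials (S(f_2,k_3), S(f_1,k_4), S(f_2,k_4), S(k_3,k_4)) all reduce to 0 modulo the current basis, so we have a Gröbner basis.
Inter-reduce: drop elements whose leading term is divisible by another's, tail-reduce, and make monic.
Reduced Gröbner basis: {p + ⅔q - 7/3, q² - 7/2q + 3}.
Label its elements g_1 = p + ⅔q - 7/3, g_2 = q² - 7/2q + 3.

Reduce h = 5p² - p - 4 modulo G:
  leading term p²: subtract (5p)·g_1 from 5p² - p - 4 → -10/3pq + 32/3p - 4
  leading term pq: subtract (-10/3q)·g_1 from -10/3pq + 32/3p - 4 → 32/3p + 20/9q² - 70/9q - 4
  leading term p: subtract (32/3)·g_1 from 32/3p + 20/9q² - 70/9q - 4 → 20/9q² - 134/9q + 188/9
  leading term q²: subtract (20/9)·g_2 from 20/9q² - 134/9q + 188/9 → -64/9q + 128/9
  leading term q: no divisor's leading term divides it; move -64/9q to the remainder.
  leading term 1: no divisor's leading term divides it; move 128/9 to the remainder.
  normal form = -64/9q + 128/9.
The normal form is nonzero, so h ∉ I. Since h minus its normal form lies in I, I + (h) = I + (r) where r = -64/9q + 128/9; decide whether this ideal is the whole ring.
Run Buchberger on G together with r (pairs among the g_i already reduce to 0 since G is a Gröbner basis):
g_1 = p + ⅔q - 7/3, LT = p.
g_2 = q² - 7/2q + 3, LT = q².
r = -64/9q + 128/9, LT = q.

The S-polynomials (S(g_1,g_2), S(g_1,r), S(g_2,r)) all reduce to 0 modulo the current basis, so we have a Gröbner basis.
Inter-reduce: drop elements whose leading term is divisible by another's, tail-reduce, and make monic.
Reduced Gröbner basis: {p - 1, q - 2}.
The reduced Gröbner basis of I + (h) is {p - 1, q - 2} ≠ {1}, a proper ideal, so the enlarged system stays consistent: h is independent of I, with normal form -64/9q + 128/9.

The remainder on division by a Gröbner basis is unique — it is the normal form.

5p² - p - 4 is independent of I; its normal form modulo I is -64/9q + 128/9.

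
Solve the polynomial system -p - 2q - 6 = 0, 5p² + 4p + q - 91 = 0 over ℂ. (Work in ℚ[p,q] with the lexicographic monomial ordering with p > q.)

Compute a lex Gröbner basis by Buchberger's algorithm.
f_1 = -p - 2q - 6, LT = p.
f_2 = 5p² + 4p + q - 91, LT = p².

S(f_1,f_2): lcm = p². S = 2pq + 26/5p - ⅕q + 91/5.
  reduce S modulo (f_1, f_2):
  remainder -4q² - 113/5q - 13 ≠ 0; add h_3 = -4q² - 113/5q - 13 to the basis.

The other S-polynomials (S(f_1,h_3), S(f_2,h_3)) all reduce to 0 modulo the current basis, so we have a Gröbner basis.
Inter-reduce: drop elements whose leading term is divisible by another's, tail-reduce, and make monic.
Reduced Gröbner basis: {p + 2q + 6, q² + 113/20q + 13/4}.

From the last basis element, q² + 113/20q + 13/4 = 0, so q takes values in {-5, -13/20}. Each choice, substituted upward through the basis, yields the corresponding point(s) of the solution set.
  q = -5: the earlier basis element becomes p - 4 = 0, giving p = 4 — point (4, -5).
  q = -13/20: the earlier basis element becomes p + 47/10 = 0, giving p = -47/10 — point (-47/10, -13/20).
A lex Gröbner basis triangularizes the system, enabling back-substitution.

{(4, -5), (-47/10, -13/20)}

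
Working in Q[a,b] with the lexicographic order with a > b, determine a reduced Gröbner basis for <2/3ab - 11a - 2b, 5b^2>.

G = {a + 2/11b, b^2}

f_1 = 2/3ab - 11a - 2b, LT = ab.
f_2 = 5b^2, LT = b^2.

S(f_1,f_2): lcm = ab^2. S = -33/2ab - 3b^2.
  leading term ab: subtract (-99/4)·f_1 from -33/2ab - 3b^2 → -1089/4a - 3b^2 - 99/2b
  leading term a: no divisor's leading term divides it; move -1089/4a to the remainder.
  leading term b^2: subtract (-3/5)·f_2 from -3b^2 - 99/2b → -99/2b
  leading term b: no divisor's leading term divides it; move -99/2b to the remainder.
  remainder -1089/4a - 99/2b ≠ 0; add g_3 = -1089/4a - 99/2b to the basis.

The other S-polynomials (S(f_1,g_3), S(f_2,g_3)) all reduce to 0 modulo the current basis, so we have a Gröbner basis.
Inter-reduce: drop elements whose leading term is divisible by another's, tail-reduce, and make monic.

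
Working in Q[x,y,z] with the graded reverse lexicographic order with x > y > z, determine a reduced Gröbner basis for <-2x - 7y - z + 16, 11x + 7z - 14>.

f_1 = -2x - 7y - z + 16, LT = x.
f_2 = 11x + 7z - 14, LT = x.

S(f_1,f_2): lcm = x. S = 7/2y - 3/22z - 74/11.
  reduce S modulo (f_1, f_2):
  remainder 7/2y - 3/22z - 74/11 ≠ 0; add g_3 = 7/2y - 3/22z - 74/11 to the basis.

The other S-polynomials (S(f_1,g_3), S(f_2,g_3)) all reduce to 0 modulo the current basis, so we have a Gröbner basis.
Inter-reduce: drop elements whose leading term is divisible by another's, tail-reduce, and make monic.

G = {x + 7/11z - 14/11, y - 3/77z - 148/77}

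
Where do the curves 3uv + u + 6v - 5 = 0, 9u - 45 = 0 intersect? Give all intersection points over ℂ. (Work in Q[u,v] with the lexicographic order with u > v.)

{(5, 0)}

Compute a lex Gröbner basis by Buchberger's algorithm.
f_1 = 3uv + u + 6v - 5, LT = uv.
f_2 = 9u - 45, LT = u.

S(f_1,f_2): lcm = uv. S = 1/3u + 7v - 5/3.
  reduce S modulo (f_1, f_2):
  remainder 7v ≠ 0; add h_3 = 7v to the basis.

The other S-polynomials (S(f_1,h_3), S(f_2,h_3)) all reduce to 0 modulo the current basis, so we have a Gröbner basis.
Inter-reduce: drop elements whose leading term is divisible by another's, tail-reduce, and make monic.
Reduced Gröbner basis: {u - 5, v}.

Elimination: the polynomial v lies in the elimination ideal for v, so v ∈ {0}. For each such v, the remaining basis elements (now univariate) give the rest of the solution.
  v = 0: the earlier basis element becomes u - 5 = 0, giving u = 5 — point (5, 0).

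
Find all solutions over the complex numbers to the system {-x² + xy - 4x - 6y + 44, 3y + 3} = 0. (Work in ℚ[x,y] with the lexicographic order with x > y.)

Compute a lex Gröbner basis by Buchberger's algorithm.
f_1 = -x² + xy - 4x - 6y + 44, LT = x².
f_2 = 3y + 3, LT = y.

The S-polynomials (S(f_1,f_2)) all reduce to 0 modulo the current basis, so we have a Gröbner basis.
Inter-reduce: drop elements whose leading term is divisible by another's, tail-reduce, and make monic.
Reduced Gröbner basis: {x² + 5x - 50, y + 1}.

Since the basis is lex-ordered, y + 1 is univariate in y. Its roots are {-1}. Back-substituting each root into the other basis elements fixes the other coordinates.
  y = -1: the earlier basis element becomes x² + 5x - 50 = 0, giving x = -10, 5 — points (-10, -1), (5, -1).

{(-10, -1), (5, -1)}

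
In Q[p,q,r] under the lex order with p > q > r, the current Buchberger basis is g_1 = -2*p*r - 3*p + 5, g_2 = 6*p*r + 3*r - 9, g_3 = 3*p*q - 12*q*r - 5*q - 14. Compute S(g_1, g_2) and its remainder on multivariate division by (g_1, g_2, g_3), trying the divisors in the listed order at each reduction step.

lcm(LM(g_1), LM(g_2)) = p*r.
S = (lcm/LT(g_1))·g_1 − (lcm/LT(g_2))·g_2 = 3/2*p - 1/2*r - 1.
Reduce S modulo (g_1, g_2, g_3) in that order:
  leading term p: no divisor's leading term divides it; move 3/2*p to the remainder.
  leading term r: no divisor's leading term divides it; move -1/2*r to the remainder.
  leading term 1: no divisor's leading term divides it; move -1 to the remainder.
The remainder 3/2*p - 1/2*r - 1 is nonzero, so it would be added as the next basis element.

S(g_1, g_2) = 3/2*p - 1/2*r - 1; remainder on division = 3/2*p - 1/2*r - 1.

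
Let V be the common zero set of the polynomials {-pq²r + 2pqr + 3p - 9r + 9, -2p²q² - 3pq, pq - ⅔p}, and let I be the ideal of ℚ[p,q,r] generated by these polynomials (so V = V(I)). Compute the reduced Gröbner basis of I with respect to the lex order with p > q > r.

G = {p - 99/35r + 99/35, qr - q - ⅔r + ⅔, r² - 53/44r + 9/44}

f_1 = -pq²r + 2pqr + 3p - 9r + 9, LT = pq²r.
f_2 = -2p²q² - 3pq, LT = p²q².
f_3 = pq - ⅔p, LT = pq.

S(f_1,f_2): lcm = p²q²r. S = -2p²qr - 3p² - 3/2pqr + 9pr - 9p.
  leading term p²qr: subtract (-2pr)·f_3 from -2p²qr - 3p² - 3/2pqr + 9pr - 9p → -4/3p²r - 3p² - 3/2pqr + 9pr - 9p
  leading term p²r: no divisor's leading term divides it; move -4/3p²r to the remainder.
  leading term p²: no divisor's leading term divides it; move -3p² to the remainder.
  leading term pqr: subtract (-3/2r)·f_3 from -3/2pqr + 9pr - 9p → 8pr - 9p
  leading term pr: no divisor's leading term divides it; move 8pr to the remainder.
  leading term p: no divisor's leading term divides it; move -9p to the remainder.
  remainder -4/3p²r - 3p² + 8pr - 9p ≠ 0; add g_4 = -4/3p²r - 3p² + 8pr - 9p to the basis.

S(f_1,f_3): lcm = pq²r. S = -4/3pqr - 3p + 9r - 9.
  leading term pqr: subtract (-4/3r)·f_3 from -4/3pqr - 3p + 9r - 9 → -8/9pr - 3p + 9r - 9
  leading term pr: no divisor's leading term divides it; move -8/9pr to the remainder.
  leading term p: no divisor's leading term divides it; move -3p to the remainder.
  leading term r: no divisor's leading term divides it; move 9r to the remainder.
  leading term 1: no divisor's leading term divides it; move -9 to the remainder.
  remainder -8/9pr - 3p + 9r - 9 ≠ 0; add g_5 = -8/9pr - 3p + 9r - 9 to the basis.

S(f_2,f_3): lcm = p²q². S = ⅔p²q + 3/2pq.
  leading term p²q: subtract (⅔p)·f_3 from ⅔p²q + 3/2pq → 4/9p² + 3/2pq
  leading term p²: no divisor's leading term divides it; move 4/9p² to the remainder.
  leading term pq: subtract (3/2)·f_3 from 3/2pq → p
  leading term p: no divisor's leading term divides it; move p to the remainder.
  remainder 4/9p² + p ≠ 0; add g_6 = 4/9p² + p to the basis.

S(f_1,g_4): lcm = p²q²r. S = -9/4p²q² - 2p²qr - 3p² + 6pq²r - 27/4pq² + 9pr - 9p.
  leading term p²q²: subtract (9/8)·f_2 from -9/4p²q² - 2p²qr - 3p² + 6pq²r - 27/4pq² + 9pr - 9p → -2p²qr - 3p² + 6pq²r - 27/4pq² + 27/8pq + 9pr - 9p
  leading term p²qr: subtract (-2pr)·f_3 from -2p²qr - 3p² + 6pq²r - 27/4pq² + 27/8pq + 9pr - 9p → -4/3p²r - 3p² + 6pq²r - 27/4pq² + 27/8pq + 9pr - 9p
  leading term p²r: subtract (1)·g_4 from -4/3p²r - 3p² + 6pq²r - 27/4pq² + 27/8pq + 9pr - 9p → 6pq²r - 27/4pq² + 27/8pq + pr
  leading term pq²r: subtract (-6)·f_1 from 6pq²r - 27/4pq² + 27/8pq + pr → -27/4pq² + 12pqr + 27/8pq + pr + 18p - 54r + 54
  leading term pq²: subtract (-27/4q)·f_3 from -27/4pq² + 12pqr + 27/8pq + pr + 18p - 54r + 54 → 12pqr - 9/8pq + pr + 18p - 54r + 54
  leading term pqr: subtract (12r)·f_3 from 12pqr - 9/8pq + pr + 18p - 54r + 54 → -9/8pq + 9pr + 18p - 54r + 54
  leading term pq: subtract (-9/8)·f_3 from -9/8pq + 9pr + 18p - 54r + 54 → 9pr + 69/4p - 54r + 54
  leading term pr: subtract (-81/8)·g_5 from 9pr + 69/4p - 54r + 54 → -105/8p + 297/8r - 297/8
  leading term p: no divisor's leading term divides it; move -105/8p to the remainder.
  leading term r: no divisor's leading term divides it; move 297/8r to the remainder.
  leading term 1: no divisor's leading term divides it; move -297/8 to the remainder.
  remainder -105/8p + 297/8r - 297/8 ≠ 0; add g_7 = -105/8p + 297/8r - 297/8 to the basis.

S(f_1,g_5): lcm = pq²r. S = -27/8pq² - 2pqr - 3p + 81/8q²r - 81/8q² + 9r - 9.
  leading term pq²: subtract (-27/8q)·f_3 from -27/8pq² - 2pqr - 3p + 81/8q²r - 81/8q² + 9r - 9 → -2pqr - 9/4pq - 3p + 81/8q²r - 81/8q² + 9r - 9
  leading term pqr: subtract (-2r)·f_3 from -2pqr - 9/4pq - 3p + 81/8q²r - 81/8q² + 9r - 9 → -9/4pq - 4/3pr - 3p + 81/8q²r - 81/8q² + 9r - 9
  leading term pq: subtract (-9/4)·f_3 from -9/4pq - 4/3pr - 3p + 81/8q²r - 81/8q² + 9r - 9 → -4/3pr - 9/2p + 81/8q²r - 81/8q² + 9r - 9
  leading term pr: subtract (3/2)·g_5 from -4/3pr - 9/2p + 81/8q²r - 81/8q² + 9r - 9 → 81/8q²r - 81/8q² - 9/2r + 9/2
  leading term q²r: no divisor's leading term divides it; move 81/8q²r to the remainder.
  leading term q²: no divisor's leading term divides it; move -81/8q² to the remainder.
  leading term r: no divisor's leading term divides it; move -9/2r to the remainder.
  leading term 1: no divisor's leading term divides it; move 9/2 to the remainder.
  remainder 81/8q²r - 81/8q² - 9/2r + 9/2 ≠ 0; add g_8 = 81/8q²r - 81/8q² - 9/2r + 9/2 to the basis.

S(f_3,g_5): lcm = pqr. S = -27/8pq - ⅔pr + 81/8qr - 81/8q.
  leading term pq: subtract (-27/8)·f_3 from -27/8pq - ⅔pr + 81/8qr - 81/8q → -⅔pr - 9/4p + 81/8qr - 81/8q
  leading term pr: subtract (¾)·g_5 from -⅔pr - 9/4p + 81/8qr - 81/8q → 81/8qr - 81/8q - 27/4r + 27/4
  leading term qr: no divisor's leading term divides it; move 81/8qr to the remainder.
  leading term q: no divisor's leading term divides it; move -81/8q to the remainder.
  leading term r: no divisor's leading term divides it; move -27/4r to the remainder.
  leading term 1: no divisor's leading term divides it; move 27/4 to the remainder.
  remainder 81/8qr - 81/8q - 27/4r + 27/4 ≠ 0; add g_9 = 81/8qr - 81/8q - 27/4r + 27/4 to the basis.

S(f_1,g_7): lcm = pq²r. S = -2pqr - 3p + 99/35q²r² - 99/35q²r + 9r - 9.
  leading term pqr: subtract (-2r)·f_3 from -2pqr - 3p + 99/35q²r² - 99/35q²r + 9r - 9 → -4/3pr - 3p + 99/35q²r² - 99/35q²r + 9r - 9
  leading term pr: subtract (3/2)·g_5 from -4/3pr - 3p + 99/35q²r² - 99/35q²r + 9r - 9 → 3/2p + 99/35q²r² - 99/35q²r - 9/2r + 9/2
  leading term p: subtract (-4/35)·g_7 from 3/2p + 99/35q²r² - 99/35q²r - 9/2r + 9/2 → 99/35q²r² - 99/35q²r - 9/35r + 9/35
  leading term q²r²: subtract (88/315r)·g_8 from 99/35q²r² - 99/35q²r - 9/35r + 9/35 → 44/35r² - 53/35r + 9/35
  leading term r²: no divisor's leading term divides it; move 44/35r² to the remainder.
  leading term r: no divisor's leading term divides it; move -53/35r to the remainder.
  leading term 1: no divisor's leading term divides it; move 9/35 to the remainder.
  remainder 44/35r² - 53/35r + 9/35 ≠ 0; add g_10 = 44/35r² - 53/35r + 9/35 to the basis.

The other S-polynomials (S(f_2,g_4), S(f_3,g_4), S(f_2,g_5), S(g_4,g_5), S(f_1,g_6), S(f_2,g_6), S(f_3,g_6), S(g_4,g_6), S(g_5,g_6), S(f_2,g_7), S(f_3,g_7), S(g_4,g_7), S(g_5,g_7), S(g_6,g_7), S(f_1,g_8), S(f_2,g_8), S(f_3,g_8), S(g_4,g_8), S(g_5,g_8), S(g_6,g_8), S(g_7,g_8), S(f_1,g_9), S(f_2,g_9), S(f_3,g_9), S(g_4,g_9), S(g_5,g_9), S(g_6,g_9), S(g_7,g_9), S(g_8,g_9), S(f_1,g_10), S(f_2,g_10), S(f_3,g_10), S(g_4,g_10), S(g_5,g_10), S(g_6,g_10), S(g_7,g_10), S(g_8,g_10), S(g_9,g_10)) all reduce to 0 modulo the current basis, so we have a Gröbner basis.
Inter-reduce: drop elements whose leading term is divisible by another's, tail-reduce, and make monic.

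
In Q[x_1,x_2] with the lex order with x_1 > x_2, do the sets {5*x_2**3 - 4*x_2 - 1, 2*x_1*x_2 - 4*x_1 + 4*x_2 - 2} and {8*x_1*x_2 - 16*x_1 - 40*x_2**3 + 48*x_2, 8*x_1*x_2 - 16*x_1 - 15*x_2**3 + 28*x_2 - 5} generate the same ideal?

Yes, the ideals are equal.

Two ideals are equal iff their reduced Gröbner bases coincide (the reduced basis is unique for a fixed ordering).
Buchberger on the first generating set:
f_1 = 5*x_2**3 - 4*x_2 - 1, LT = x_2**3.
f_2 = 2*x_1*x_2 - 4*x_1 + 4*x_2 - 2, LT = x_1*x_2.

S(f_1,f_2): lcm = x_1*x_2**3. S = 2*x_1*x_2**2 - 4/5*x_1*x_2 - 1/5*x_1 - 2*x_2**3 + x_2**2.
  leading term x_1*x_2**2: subtract (x_2)·f_2 from 2*x_1*x_2**2 - 4/5*x_1*x_2 - 1/5*x_1 - 2*x_2**3 + x_2**2 → 16/5*x_1*x_2 - 1/5*x_1 - 2*x_2**3 - 3*x_2**2 + 2*x_2
  leading term x_1*x_2: subtract (8/5)·f_2 from 16/5*x_1*x_2 - 1/5*x_1 - 2*x_2**3 - 3*x_2**2 + 2*x_2 → 31/5*x_1 - 2*x_2**3 - 3*x_2**2 - 22/5*x_2 + 16/5
  leading term x_1: no divisor's leading term divides it; move 31/5*x_1 to the remainder.
  leading term x_2**3: subtract (-2/5)·f_1 from -2*x_2**3 - 3*x_2**2 - 22/5*x_2 + 16/5 → -3*x_2**2 - 6*x_2 + 14/5
  leading term x_2**2: no divisor's leading term divides it; move -3*x_2**2 to the remainder.
  leading term x_2: no divisor's leading term divides it; move -6*x_2 to the remainder.
  leading term 1: no divisor's leading term divides it; move 14/5 to the remainder.
  remainder 31/5*x_1 - 3*x_2**2 - 6*x_2 + 14/5 ≠ 0; add g_3 = 31/5*x_1 - 3*x_2**2 - 6*x_2 + 14/5 to the basis.

The other S-polynomials (S(f_1,g_3), S(f_2,g_3)) all reduce to 0 modulo the current basis, so we have a Gröbner basis.
Inter-reduce: drop elements whose leading term is divisible by another's, tail-reduce, and make monic.
Reduced Gröbner basis: {x_1 - 15/31*x_2**2 - 30/31*x_2 + 14/31, x_2**3 - 4/5*x_2 - 1/5}.

Buchberger on the second generating set:
h_1 = 8*x_1*x_2 - 16*x_1 - 40*x_2**3 + 48*x_2, LT = x_1*x_2.
h_2 = 8*x_1*x_2 - 16*x_1 - 15*x_2**3 + 28*x_2 - 5, LT = x_1*x_2.

S(h_1,h_2): lcm = x_1*x_2. S = -25/8*x_2**3 + 5/2*x_2 + 5/8.
  leading term x_2**3: no divisor's leading term divides it; move -25/8*x_2**3 to the remainder.
  leading term x_2: no divisor's leading term divides it; move 5/2*x_2 to the remainder.
  leading term 1: no divisor's leading term divides it; move 5/8 to the remainder.
  remainder -25/8*x_2**3 + 5/2*x_2 + 5/8 ≠ 0; add k_3 = -25/8*x_2**3 + 5/2*x_2 + 5/8 to the basis.

S(h_1,k_3): lcm = x_1*x_2**3. S = -2*x_1*x_2**2 + 4/5*x_1*x_2 + 1/5*x_1 - 5*x_2**5 + 6*x_2**3.
  leading term x_1*x_2**2: subtract (-1/4*x_2)·h_1 from -2*x_1*x_2**2 + 4/5*x_1*x_2 + 1/5*x_1 - 5*x_2**5 + 6*x_2**3 → -16/5*x_1*x_2 + 1/5*x_1 - 5*x_2**5 - 10*x_2**4 + 6*x_2**3 + 12*x_2**2
  leading term x_1*x_2: subtract (-2/5)·h_1 from -16/5*x_1*x_2 + 1/5*x_1 - 5*x_2**5 - 10*x_2**4 + 6*x_2**3 + 12*x_2**2 → -31/5*x_1 - 5*x_2**5 - 10*x_2**4 - 10*x_2**3 + 12*x_2**2 + 96/5*x_2
  leading term x_1: no divisor's leading term divides it; move -31/5*x_1 to the remainder.
  leading term x_2**5: subtract (8/5*x_2**2)·k_3 from -5*x_2**5 - 10*x_2**4 - 10*x_2**3 + 12*x_2**2 + 96/5*x_2 → -10*x_2**4 - 14*x_2**3 + 11*x_2**2 + 96/5*x_2
  leading term x_2**4: subtract (16/5*x_2)·k_3 from -10*x_2**4 - 14*x_2**3 + 11*x_2**2 + 96/5*x_2 → -14*x_2**3 + 3*x_2**2 + 86/5*x_2
  leading term x_2**3: subtract (112/25)·k_3 from -14*x_2**3 + 3*x_2**2 + 86/5*x_2 → 3*x_2**2 + 6*x_2 - 14/5
  leading term x_2**2: no divisor's leading term divides it; move 3*x_2**2 to the remainder.
  leading term x_2: no divisor's leading term divides it; move 6*x_2 to the remainder.
  leading term 1: no divisor's leading term divides it; move -14/5 to the remainder.
  remainder -31/5*x_1 + 3*x_2**2 + 6*x_2 - 14/5 ≠ 0; add k_4 = -31/5*x_1 + 3*x_2**2 + 6*x_2 - 14/5 to the basis.

The other S-polynomials (S(h_2,k_3), S(h_1,k_4), S(h_2,k_4), S(k_3,k_4)) all reduce to 0 modulo the current basis, so we have a Gröbner basis.
Inter-reduce: drop elements whose leading term is divisible by another's, tail-reduce, and make monic.
Reduced Gröbner basis: {x_1 - 15/31*x_2**2 - 30/31*x_2 + 14/31, x_2**3 - 4/5*x_2 - 1/5}.

The two bases agree; hence the ideals are identical.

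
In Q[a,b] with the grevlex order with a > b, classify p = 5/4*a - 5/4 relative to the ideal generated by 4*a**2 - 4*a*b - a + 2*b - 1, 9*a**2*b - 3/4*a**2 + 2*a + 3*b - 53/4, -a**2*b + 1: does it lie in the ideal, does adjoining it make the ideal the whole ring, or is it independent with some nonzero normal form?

5/4*a - 5/4 lies in I (it reduces to 0).

First compute the reduced Gröbner basis of I by Buchberger's algorithm.
f_1 = 4*a**2 - 4*a*b - a + 2*b - 1, LT = a**2.
f_2 = 9*a**2*b - 3/4*a**2 + 2*a + 3*b - 53/4, LT = a**2*b.
f_3 = -a**2*b + 1, LT = a**2*b.

S(f_1,f_2): lcm = a**2*b. S = -a*b**2 + 1/12*a**2 - 1/4*a*b + 1/2*b**2 - 2/9*a - 7/12*b + 53/36.
  leading term a*b**2: no divisor's leading term divides it; move -a*b**2 to the remainder.
  leading term a**2: subtract (1/48)·f_1 from 1/12*a**2 - 1/4*a*b + 1/2*b**2 - 2/9*a - 7/12*b + 53/36 → -1/6*a*b + 1/2*b**2 - 29/144*a - 5/8*b + 215/144
  leading term a*b: no divisor's leading term divides it; move -1/6*a*b to the remainder.
  leading term b**2: no divisor's leading term divides it; move 1/2*b**2 to the remainder.
  leading term a: no divisor's leading term divides it; move -29/144*a to the remainder.
  leading term b: no divisor's leading term divides it; move -5/8*b to the remainder.
  leading term 1: no divisor's leading term divides it; move 215/144 to the remainder.
  remainder -a*b**2 - 1/6*a*b + 1/2*b**2 - 29/144*a - 5/8*b + 215/144 ≠ 0; add h_4 = -a*b**2 - 1/6*a*b + 1/2*b**2 - 29/144*a - 5/8*b + 215/144 to the basis.

S(f_1,f_3): lcm = a**2*b. S = -a*b**2 - 1/4*a*b + 1/2*b**2 - 1/4*b + 1.
  leading term a*b**2: subtract (1)·h_4 from -a*b**2 - 1/4*a*b + 1/2*b**2 - 1/4*b + 1 → -1/12*a*b + 29/144*a + 3/8*b - 71/144
  leading term a*b: no divisor's leading term divides it; move -1/12*a*b to the remainder.
  leading term a: no divisor's leading term divides it; move 29/144*a to the remainder.
  leading term b: no divisor's leading term divides it; move 3/8*b to the remainder.
  leading term 1: no divisor's leading term divides it; move -71/144 to the remainder.
  remainder -1/12*a*b + 29/144*a + 3/8*b - 71/144 ≠ 0; add h_5 = -1/12*a*b + 29/144*a + 3/8*b - 71/144 to the basis.

S(f_1,h_4): lcm = a**2*b**2. S = -a*b**3 - 1/6*a**2*b + 1/4*a*b**2 + 1/2*b**3 - 29/144*a**2 - 5/8*a*b - 1/4*b**2 + 215/144*a.
  leading term a*b**3: subtract (b)·h_4 from -a*b**3 - 1/6*a**2*b + 1/4*a*b**2 + 1/2*b**3 - 29/144*a**2 - 5/8*a*b - 1/4*b**2 + 215/144*a → -1/6*a**2*b + 5/12*a*b**2 - 29/144*a**2 - 61/144*a*b + 3/8*b**2 + 215/144*a - 215/144*b
  leading term a**2*b: subtract (-1/24*b)·f_1 from -1/6*a**2*b + 5/12*a*b**2 - 29/144*a**2 - 61/144*a*b + 3/8*b**2 + 215/144*a - 215/144*b → 1/4*a*b**2 - 29/144*a**2 - 67/144*a*b + 11/24*b**2 + 215/144*a - 221/144*b
  leading term a*b**2: subtract (-1/4)·h_4 from 1/4*a*b**2 - 29/144*a**2 - 67/144*a*b + 11/24*b**2 + 215/144*a - 221/144*b → -29/144*a**2 - 73/144*a*b + 7/12*b**2 + 277/192*a - 487/288*b + 215/576
  leading term a**2: subtract (-29/576)·f_1 from -29/144*a**2 - 73/144*a*b + 7/12*b**2 + 277/192*a - 487/288*b + 215/576 → -17/24*a*b + 7/12*b**2 + 401/288*a - 229/144*b + 31/96
  leading term a*b: subtract (17/2)·h_5 from -17/24*a*b + 7/12*b**2 + 401/288*a - 229/144*b + 31/96 → 7/12*b**2 - 23/72*a - 43/9*b + 325/72
  leading term b**2: no divisor's leading term divides it; move 7/12*b**2 to the remainder.
  leading term a: no divisor's leading term divides it; move -23/72*a to the remainder.
  leading term b: no divisor's leading term divides it; move -43/9*b to the remainder.
  leading term 1: no divisor's leading term divides it; move 325/72 to the remainder.
  remainder 7/12*b**2 - 23/72*a - 43/9*b + 325/72 ≠ 0; add h_6 = 7/12*b**2 - 23/72*a - 43/9*b + 325/72 to the basis.

S(f_3,h_4): lcm = a**2*b**2. S = -1/6*a**2*b + 1/2*a*b**2 - 29/144*a**2 - 5/8*a*b + 215/144*a - b.
  leading term a**2*b: subtract (-1/24*b)·f_1 from -1/6*a**2*b + 1/2*a*b**2 - 29/144*a**2 - 5/8*a*b + 215/144*a - b → 1/3*a*b**2 - 29/144*a**2 - 2/3*a*b + 1/12*b**2 + 215/144*a - 25/24*b
  leading term a*b**2: subtract (-1/3)·h_4 from 1/3*a*b**2 - 29/144*a**2 - 2/3*a*b + 1/12*b**2 + 215/144*a - 25/24*b → -29/144*a**2 - 13/18*a*b + 1/4*b**2 + 77/54*a - 5/4*b + 215/432
  leading term a**2: subtract (-29/576)·f_1 from -29/144*a**2 - 13/18*a*b + 1/4*b**2 + 77/54*a - 5/4*b + 215/432 → -133/144*a*b + 1/4*b**2 + 2377/1728*a - 331/288*b + 773/1728
  leading term a*b: subtract (133/12)·h_5 from -133/144*a*b + 1/4*b**2 + 2377/1728*a - 331/288*b + 773/1728 → 1/4*b**2 - 185/216*a - 191/36*b + 1277/216
  leading term b**2: subtract (3/7)·h_6 from 1/4*b**2 - 185/216*a - 191/36*b + 1277/216 → -136/189*a - 821/252*b + 3007/756
  leading term a: no divisor's leading term divides it; move -136/189*a to the remainder.
  leading term b: no divisor's leading term divides it; move -821/252*b to the remainder.
  leading term 1: no divisor's leading term divides it; move 3007/756 to the remainder.
  remainder -136/189*a - 821/252*b + 3007/756 ≠ 0; add h_7 = -136/189*a - 821/252*b + 3007/756 to the basis.

S(f_1,h_5): lcm = a**2*b. S = -a*b**2 + 29/12*a**2 + 17/4*a*b + 1/2*b**2 - 71/12*a - 1/4*b.
  leading term a*b**2: subtract (1)·h_4 from -a*b**2 + 29/12*a**2 + 17/4*a*b + 1/2*b**2 - 71/12*a - 1/4*b → 29/12*a**2 + 53/12*a*b - 823/144*a + 3/8*b - 215/144
  leading term a**2: subtract (29/48)·f_1 from 29/12*a**2 + 53/12*a*b - 823/144*a + 3/8*b - 215/144 → 41/6*a*b - 46/9*a - 5/6*b - 8/9
  leading term a*b: subtract (-82)·h_5 from 41/6*a*b - 46/9*a - 5/6*b - 8/9 → 821/72*a + 359/12*b - 2975/72
  leading term a: subtract (-17241/1088)·h_7 from 821/72*a + 359/12*b - 2975/72 → -94483/4352*b + 94483/4352
  leading term b: no divisor's leading term divides it; move -94483/4352*b to the remainder.
  leading term 1: no divisor's leading term divides it; move 94483/4352 to the remainder.
  remainder -94483/4352*b + 94483/4352 ≠ 0; add h_8 = -94483/4352*b + 94483/4352 to the basis.

The other S-polynomials (S(f_2,f_3), S(f_2,h_4), S(f_2,h_5), S(f_3,h_5), S(h_4,h_5), S(f_1,h_6), S(f_2,h_6), S(f_3,h_6), S(h_4,h_6), S(h_5,h_6), S(f_1,h_7), S(f_2,h_7), S(f_3,h_7), S(h_4,h_7), S(h_5,h_7), S(h_6,h_7), S(f_1,h_8), S(f_2,h_8), S(f_3,h_8), S(h_4,h_8), S(h_5,h_8), S(h_6,h_8), S(h_7,h_8)) all reduce to 0 modulo the current basis, so we have a Gröbner basis.
Inter-reduce: drop elements whose leading term is divisible by another's, tail-reduce, and make monic.
Reduced Gröbner basis: {a - 1, b - 1}.
Label its elements g_1 = a - 1, g_2 = b - 1.

Reduce p = 5/4*a - 5/4 modulo G:
  leading term a: subtract (5/4)·g_1 from 5/4*a - 5/4 → 0
  normal form = 0.
Since the normal form is 0, p ∈ I.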